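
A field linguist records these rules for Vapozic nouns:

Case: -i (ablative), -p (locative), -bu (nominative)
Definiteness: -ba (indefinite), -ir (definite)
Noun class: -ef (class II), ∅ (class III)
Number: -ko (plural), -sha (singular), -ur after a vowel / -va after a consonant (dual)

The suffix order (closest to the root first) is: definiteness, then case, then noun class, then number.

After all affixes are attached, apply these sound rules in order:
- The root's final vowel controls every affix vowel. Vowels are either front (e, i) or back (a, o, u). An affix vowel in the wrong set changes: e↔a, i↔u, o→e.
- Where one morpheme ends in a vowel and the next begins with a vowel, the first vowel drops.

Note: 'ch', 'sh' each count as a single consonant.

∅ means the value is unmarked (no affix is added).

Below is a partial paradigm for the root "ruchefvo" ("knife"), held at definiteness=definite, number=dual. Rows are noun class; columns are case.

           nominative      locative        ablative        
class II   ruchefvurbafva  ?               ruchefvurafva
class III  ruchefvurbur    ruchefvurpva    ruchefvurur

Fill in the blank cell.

Attach definiteness definite -ir → ruchefvoir.
Attach case locative -p → ruchefvoirp.
Attach noun class class II -ef → ruchefvoirpef.
Attach number dual -va (after consonant 'f') → ruchefvoirpefva.
Apply vowel harmony: ruchefvoirpefva → ruchefvourpafva.
Apply vowel deletion: ruchefvourpafva → ruchefvurpafva.

ruchefvurpafva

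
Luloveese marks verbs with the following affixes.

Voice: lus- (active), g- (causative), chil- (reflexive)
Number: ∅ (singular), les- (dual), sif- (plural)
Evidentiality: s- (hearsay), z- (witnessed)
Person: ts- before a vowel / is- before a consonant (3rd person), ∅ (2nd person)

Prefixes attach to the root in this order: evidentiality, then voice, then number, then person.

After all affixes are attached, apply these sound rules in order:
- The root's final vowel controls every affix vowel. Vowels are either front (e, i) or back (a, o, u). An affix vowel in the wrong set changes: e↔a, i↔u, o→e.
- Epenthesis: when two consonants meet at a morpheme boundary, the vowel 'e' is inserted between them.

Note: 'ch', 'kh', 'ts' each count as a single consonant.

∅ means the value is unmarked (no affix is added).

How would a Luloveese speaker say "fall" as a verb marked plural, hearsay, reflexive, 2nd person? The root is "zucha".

Attach evidentiality hearsay s- → szucha.
Attach voice reflexive chil- → chilszucha.
Attach number plural sif- → sifchilszucha.
person = 2nd person: zero marking, form stays sifchilszucha.
Apply vowel harmony: sifchilszucha → sufchulszucha.
Apply epenthesis: sufchulszucha → sufechulesezucha.

sufechulesezucha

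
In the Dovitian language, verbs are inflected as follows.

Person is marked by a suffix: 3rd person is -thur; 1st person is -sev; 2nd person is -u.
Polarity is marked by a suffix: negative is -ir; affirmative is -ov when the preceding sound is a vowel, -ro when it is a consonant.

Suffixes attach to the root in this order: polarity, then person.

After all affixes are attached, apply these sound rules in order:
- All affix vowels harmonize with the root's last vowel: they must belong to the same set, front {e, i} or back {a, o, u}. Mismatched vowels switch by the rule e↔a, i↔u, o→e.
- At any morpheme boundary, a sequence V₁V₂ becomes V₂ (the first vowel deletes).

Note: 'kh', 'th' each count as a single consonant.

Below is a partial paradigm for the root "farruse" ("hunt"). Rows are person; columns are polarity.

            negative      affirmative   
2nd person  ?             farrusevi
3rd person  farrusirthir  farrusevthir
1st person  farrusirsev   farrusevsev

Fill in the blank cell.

Attach polarity negative -ir → farruseir.
Attach person 2nd person -u → farruseiru.
Apply vowel harmony: farruseiru → farruseiri.
Apply vowel deletion: farruseiri → farrusiri.

farrusiri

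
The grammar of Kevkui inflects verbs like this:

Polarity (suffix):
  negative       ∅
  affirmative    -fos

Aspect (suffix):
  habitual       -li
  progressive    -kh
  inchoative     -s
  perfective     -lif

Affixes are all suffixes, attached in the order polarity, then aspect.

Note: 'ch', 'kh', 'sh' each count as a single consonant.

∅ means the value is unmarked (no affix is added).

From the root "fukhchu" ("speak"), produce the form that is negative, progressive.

polarity = negative: zero marking, form stays fukhchu.
Attach aspect progressive -kh → fukhchukh.

fukhchukh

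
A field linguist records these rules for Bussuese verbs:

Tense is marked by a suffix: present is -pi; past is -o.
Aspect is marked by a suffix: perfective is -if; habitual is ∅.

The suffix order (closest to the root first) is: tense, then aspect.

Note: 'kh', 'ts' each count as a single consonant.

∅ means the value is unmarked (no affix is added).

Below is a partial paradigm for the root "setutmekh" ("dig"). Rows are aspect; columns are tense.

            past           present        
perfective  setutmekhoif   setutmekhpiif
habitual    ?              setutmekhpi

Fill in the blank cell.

setutmekho

Attach tense past -o → setutmekho.
aspect = habitual: zero marking, form stays setutmekho.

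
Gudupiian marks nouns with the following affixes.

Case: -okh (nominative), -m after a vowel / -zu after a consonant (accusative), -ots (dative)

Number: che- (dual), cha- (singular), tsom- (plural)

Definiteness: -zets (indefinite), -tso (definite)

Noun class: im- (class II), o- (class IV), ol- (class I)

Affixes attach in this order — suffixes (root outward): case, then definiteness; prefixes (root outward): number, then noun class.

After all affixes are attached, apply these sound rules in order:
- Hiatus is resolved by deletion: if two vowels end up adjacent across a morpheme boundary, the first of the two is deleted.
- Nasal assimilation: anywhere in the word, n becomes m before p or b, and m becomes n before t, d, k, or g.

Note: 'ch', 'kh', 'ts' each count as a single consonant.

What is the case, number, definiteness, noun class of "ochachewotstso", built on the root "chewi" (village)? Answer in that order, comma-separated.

dative, singular, definite, class IV

Segment: o-cha-chewi-ots-tso.
case: -ots → dative.
number: cha- → singular.
definiteness: -tso → definite.
noun class: o- → class IV.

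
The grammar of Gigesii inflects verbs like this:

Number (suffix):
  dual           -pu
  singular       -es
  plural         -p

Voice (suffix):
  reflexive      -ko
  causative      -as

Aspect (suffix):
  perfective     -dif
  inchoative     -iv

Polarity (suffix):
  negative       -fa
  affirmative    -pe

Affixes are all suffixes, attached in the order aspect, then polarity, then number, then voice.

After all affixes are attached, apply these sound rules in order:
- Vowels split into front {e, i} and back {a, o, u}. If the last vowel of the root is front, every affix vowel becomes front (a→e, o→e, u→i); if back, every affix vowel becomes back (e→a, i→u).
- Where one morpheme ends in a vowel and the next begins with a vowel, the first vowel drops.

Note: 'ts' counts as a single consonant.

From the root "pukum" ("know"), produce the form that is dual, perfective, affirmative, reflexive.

Attach aspect perfective -dif → pukumdif.
Attach polarity affirmative -pe → pukumdifpe.
Attach number dual -pu → pukumdifpepu.
Attach voice reflexive -ko → pukumdifpepuko.
Apply vowel harmony: pukumdifpepuko → pukumdufpapuko.
Vowel deletion: no change.

pukumdufpapuko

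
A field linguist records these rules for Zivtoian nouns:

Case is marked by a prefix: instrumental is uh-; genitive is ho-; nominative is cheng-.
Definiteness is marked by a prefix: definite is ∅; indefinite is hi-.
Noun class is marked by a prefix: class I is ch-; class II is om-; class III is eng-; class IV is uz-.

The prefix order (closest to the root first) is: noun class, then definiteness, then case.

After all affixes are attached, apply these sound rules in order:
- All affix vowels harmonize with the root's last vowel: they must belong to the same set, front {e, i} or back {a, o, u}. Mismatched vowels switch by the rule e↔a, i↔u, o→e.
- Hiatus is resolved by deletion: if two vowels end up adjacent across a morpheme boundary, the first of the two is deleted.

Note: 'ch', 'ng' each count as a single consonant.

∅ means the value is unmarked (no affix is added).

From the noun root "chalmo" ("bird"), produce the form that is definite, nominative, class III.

Attach noun class class III eng- → engchalmo.
definiteness = definite: zero marking, form stays engchalmo.
Attach case nominative cheng- → chengengchalmo.
Apply vowel harmony: chengengchalmo → changangchalmo.
Vowel deletion: no change.

changangchalmo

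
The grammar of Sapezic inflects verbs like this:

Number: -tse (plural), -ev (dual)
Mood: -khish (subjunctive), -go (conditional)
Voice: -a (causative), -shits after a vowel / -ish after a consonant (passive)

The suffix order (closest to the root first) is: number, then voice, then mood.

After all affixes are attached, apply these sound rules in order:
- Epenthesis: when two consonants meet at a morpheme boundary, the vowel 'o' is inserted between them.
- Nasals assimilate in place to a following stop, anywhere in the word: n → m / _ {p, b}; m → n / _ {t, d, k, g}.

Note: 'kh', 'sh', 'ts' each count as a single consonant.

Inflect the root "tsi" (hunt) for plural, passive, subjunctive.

tsitseshitsokhish

Attach number plural -tse → tsitse.
Attach voice passive -shits (after vowel 'e') → tsitseshits.
Attach mood subjunctive -khish → tsitseshitskhish.
Apply epenthesis: tsitseshitskhish → tsitseshitsokhish.
Nasal assimilation: no change.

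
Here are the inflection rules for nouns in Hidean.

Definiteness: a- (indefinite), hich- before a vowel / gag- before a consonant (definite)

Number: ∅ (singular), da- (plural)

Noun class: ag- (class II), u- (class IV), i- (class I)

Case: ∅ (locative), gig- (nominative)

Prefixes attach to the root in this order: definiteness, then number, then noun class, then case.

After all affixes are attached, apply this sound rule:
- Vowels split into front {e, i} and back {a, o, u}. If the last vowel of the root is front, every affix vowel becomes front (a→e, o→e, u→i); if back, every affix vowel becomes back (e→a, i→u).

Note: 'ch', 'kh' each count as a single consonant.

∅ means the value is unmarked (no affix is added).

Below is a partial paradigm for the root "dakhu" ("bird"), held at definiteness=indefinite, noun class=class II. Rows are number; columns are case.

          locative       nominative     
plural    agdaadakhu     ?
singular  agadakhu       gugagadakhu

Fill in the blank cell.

Attach definiteness indefinite a- → adakhu.
Attach number plural da- → daadakhu.
Attach noun class class II ag- → agdaadakhu.
Attach case nominative gig- → gigagdaadakhu.
Apply vowel harmony: gigagdaadakhu → gugagdaadakhu.

gugagdaadakhu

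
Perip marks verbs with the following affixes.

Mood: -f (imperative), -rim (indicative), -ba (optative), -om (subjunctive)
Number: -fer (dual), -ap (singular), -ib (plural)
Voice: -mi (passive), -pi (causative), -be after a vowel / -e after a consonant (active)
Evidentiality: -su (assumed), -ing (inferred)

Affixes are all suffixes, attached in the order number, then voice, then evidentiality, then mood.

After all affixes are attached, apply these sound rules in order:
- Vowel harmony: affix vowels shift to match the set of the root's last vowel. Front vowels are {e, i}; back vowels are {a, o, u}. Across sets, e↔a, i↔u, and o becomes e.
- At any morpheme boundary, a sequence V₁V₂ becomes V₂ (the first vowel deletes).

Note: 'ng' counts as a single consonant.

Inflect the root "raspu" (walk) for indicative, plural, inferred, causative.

raspubpungrum

Attach number plural -ib → raspuib.
Attach voice causative -pi → raspuibpi.
Attach evidentiality inferred -ing → raspuibpiing.
Attach mood indicative -rim → raspuibpiingrim.
Apply vowel harmony: raspuibpiingrim → raspuubpuungrum.
Apply vowel deletion: raspuubpuungrum → raspubpungrum.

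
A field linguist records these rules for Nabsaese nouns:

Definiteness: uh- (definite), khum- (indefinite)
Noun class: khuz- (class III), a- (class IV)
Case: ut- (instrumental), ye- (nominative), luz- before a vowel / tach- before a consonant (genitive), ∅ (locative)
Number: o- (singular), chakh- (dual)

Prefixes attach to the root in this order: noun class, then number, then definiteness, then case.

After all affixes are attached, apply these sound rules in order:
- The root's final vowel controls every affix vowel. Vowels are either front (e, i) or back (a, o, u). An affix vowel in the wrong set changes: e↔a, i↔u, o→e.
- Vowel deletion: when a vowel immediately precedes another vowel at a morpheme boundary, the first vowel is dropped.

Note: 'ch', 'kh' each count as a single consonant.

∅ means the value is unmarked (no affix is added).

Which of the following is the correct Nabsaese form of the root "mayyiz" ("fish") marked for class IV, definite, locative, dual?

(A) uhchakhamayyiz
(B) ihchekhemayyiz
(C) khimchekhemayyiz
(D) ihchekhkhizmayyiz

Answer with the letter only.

Attach noun class class IV a- → amayyiz.
Attach number dual chakh- → chakhamayyiz.
Attach definiteness definite uh- → uhchakhamayyiz.
case = locative: zero marking, form stays uhchakhamayyiz.
Apply vowel harmony: uhchakhamayyiz → ihchekhemayyiz.
Vowel deletion: no change.
So the correct form is ihchekhemayyiz, option (B).
(D) ihchekhkhizmayyiz is wrong: it uses class III instead of class IV for noun class.
(A) uhchakhamayyiz is wrong: it fails to apply the sound rule(s).
(C) khimchekhemayyiz is wrong: it uses indefinite instead of definite for definiteness.

B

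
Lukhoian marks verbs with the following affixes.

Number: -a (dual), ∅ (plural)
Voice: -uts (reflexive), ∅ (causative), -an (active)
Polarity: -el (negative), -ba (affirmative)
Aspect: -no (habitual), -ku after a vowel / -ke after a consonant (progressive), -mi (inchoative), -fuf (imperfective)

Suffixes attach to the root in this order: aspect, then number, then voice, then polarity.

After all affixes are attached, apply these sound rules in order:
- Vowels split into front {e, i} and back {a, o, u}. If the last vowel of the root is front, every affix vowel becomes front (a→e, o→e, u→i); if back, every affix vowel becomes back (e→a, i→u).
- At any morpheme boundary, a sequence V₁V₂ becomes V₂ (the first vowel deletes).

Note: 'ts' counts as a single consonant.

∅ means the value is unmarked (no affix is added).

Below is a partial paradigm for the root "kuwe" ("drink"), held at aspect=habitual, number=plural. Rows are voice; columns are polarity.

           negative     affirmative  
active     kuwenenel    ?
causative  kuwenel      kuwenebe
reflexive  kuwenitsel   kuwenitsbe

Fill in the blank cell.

Attach aspect habitual -no → kuweno.
number = plural: zero marking, form stays kuweno.
Attach voice active -an → kuwenoan.
Attach polarity affirmative -ba → kuwenoanba.
Apply vowel harmony: kuwenoanba → kuweneenbe.
Apply vowel deletion: kuweneenbe → kuwenenbe.

kuwenenbe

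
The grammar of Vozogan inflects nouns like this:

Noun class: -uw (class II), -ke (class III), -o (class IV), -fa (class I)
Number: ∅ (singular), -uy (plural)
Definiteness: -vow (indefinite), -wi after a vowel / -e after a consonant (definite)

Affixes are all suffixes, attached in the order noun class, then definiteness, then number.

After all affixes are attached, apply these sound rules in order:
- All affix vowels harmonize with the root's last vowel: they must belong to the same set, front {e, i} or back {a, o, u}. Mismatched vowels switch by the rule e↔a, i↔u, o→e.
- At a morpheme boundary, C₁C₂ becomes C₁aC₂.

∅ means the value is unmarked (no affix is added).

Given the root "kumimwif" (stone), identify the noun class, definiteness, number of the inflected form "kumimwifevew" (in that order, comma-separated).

Segment: kumimwif-o-vow.
noun class: -o → class IV.
definiteness: -vow → indefinite.
number: ∅ → singular.

class IV, indefinite, singular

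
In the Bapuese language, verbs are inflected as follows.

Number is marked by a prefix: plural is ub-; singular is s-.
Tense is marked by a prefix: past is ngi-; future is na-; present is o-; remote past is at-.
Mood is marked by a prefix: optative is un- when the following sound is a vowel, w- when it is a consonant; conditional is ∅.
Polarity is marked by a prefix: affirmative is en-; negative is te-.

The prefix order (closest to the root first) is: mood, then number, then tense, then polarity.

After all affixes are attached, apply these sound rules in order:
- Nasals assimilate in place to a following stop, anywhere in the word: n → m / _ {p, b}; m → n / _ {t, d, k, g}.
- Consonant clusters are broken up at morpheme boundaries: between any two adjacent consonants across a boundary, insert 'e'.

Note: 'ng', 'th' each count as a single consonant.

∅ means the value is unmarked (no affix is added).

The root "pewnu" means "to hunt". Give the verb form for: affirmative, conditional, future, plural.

mood = conditional: zero marking, form stays pewnu.
Attach number plural ub- → ubpewnu.
Attach tense future na- → naubpewnu.
Attach polarity affirmative en- → ennaubpewnu.
Nasal assimilation: no change.
Apply epenthesis: ennaubpewnu → enenaubepewnu.

enenaubepewnu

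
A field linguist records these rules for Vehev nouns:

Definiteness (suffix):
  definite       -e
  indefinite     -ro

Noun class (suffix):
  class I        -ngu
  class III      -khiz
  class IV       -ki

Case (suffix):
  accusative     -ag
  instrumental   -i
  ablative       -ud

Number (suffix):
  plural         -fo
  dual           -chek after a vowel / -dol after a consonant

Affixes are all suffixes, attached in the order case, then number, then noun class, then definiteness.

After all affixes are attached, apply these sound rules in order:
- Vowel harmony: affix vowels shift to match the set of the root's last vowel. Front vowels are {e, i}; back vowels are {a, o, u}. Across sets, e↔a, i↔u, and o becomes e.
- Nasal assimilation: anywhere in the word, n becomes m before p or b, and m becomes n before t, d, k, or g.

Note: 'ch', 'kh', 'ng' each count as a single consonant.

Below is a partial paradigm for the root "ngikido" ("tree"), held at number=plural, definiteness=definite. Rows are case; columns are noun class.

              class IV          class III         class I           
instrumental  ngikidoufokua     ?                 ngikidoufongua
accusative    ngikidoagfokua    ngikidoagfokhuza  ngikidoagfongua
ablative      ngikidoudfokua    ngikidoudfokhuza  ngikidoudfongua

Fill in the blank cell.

ngikidoufokhuza

Attach case instrumental -i → ngikidoi.
Attach number plural -fo → ngikidoifo.
Attach noun class class III -khiz → ngikidoifokhiz.
Attach definiteness definite -e → ngikidoifokhize.
Apply vowel harmony: ngikidoifokhize → ngikidoufokhuza.
Nasal assimilation: no change.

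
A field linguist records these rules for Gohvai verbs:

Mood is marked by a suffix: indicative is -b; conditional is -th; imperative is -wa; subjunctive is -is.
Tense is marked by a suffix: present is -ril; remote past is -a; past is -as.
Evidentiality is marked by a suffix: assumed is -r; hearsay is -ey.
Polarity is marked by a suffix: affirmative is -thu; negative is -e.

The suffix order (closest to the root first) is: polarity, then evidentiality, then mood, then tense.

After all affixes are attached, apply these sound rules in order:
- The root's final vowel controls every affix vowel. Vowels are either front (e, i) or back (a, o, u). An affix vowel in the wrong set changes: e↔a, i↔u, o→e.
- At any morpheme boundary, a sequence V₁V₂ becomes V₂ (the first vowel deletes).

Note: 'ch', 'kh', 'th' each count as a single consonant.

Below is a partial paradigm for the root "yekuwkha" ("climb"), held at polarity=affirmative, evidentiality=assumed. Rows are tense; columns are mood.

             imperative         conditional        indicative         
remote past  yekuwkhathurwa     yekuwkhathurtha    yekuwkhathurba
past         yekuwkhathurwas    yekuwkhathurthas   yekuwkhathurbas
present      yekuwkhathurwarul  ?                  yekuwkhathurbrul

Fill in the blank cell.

Attach polarity affirmative -thu → yekuwkhathu.
Attach evidentiality assumed -r → yekuwkhathur.
Attach mood conditional -th → yekuwkhathurth.
Attach tense present -ril → yekuwkhathurthril.
Apply vowel harmony: yekuwkhathurthril → yekuwkhathurthrul.
Vowel deletion: no change.

yekuwkhathurthrul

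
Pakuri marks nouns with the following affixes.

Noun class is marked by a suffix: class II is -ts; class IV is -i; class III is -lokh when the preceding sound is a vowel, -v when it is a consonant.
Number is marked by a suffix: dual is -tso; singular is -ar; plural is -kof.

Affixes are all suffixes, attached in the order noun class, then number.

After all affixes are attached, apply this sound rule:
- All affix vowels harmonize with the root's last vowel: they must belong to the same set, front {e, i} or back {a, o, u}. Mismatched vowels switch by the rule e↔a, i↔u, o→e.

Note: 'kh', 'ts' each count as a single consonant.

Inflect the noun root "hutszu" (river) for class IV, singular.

hutszuuar

Attach noun class class IV -i → hutszui.
Attach number singular -ar → hutszuiar.
Apply vowel harmony: hutszuiar → hutszuuar.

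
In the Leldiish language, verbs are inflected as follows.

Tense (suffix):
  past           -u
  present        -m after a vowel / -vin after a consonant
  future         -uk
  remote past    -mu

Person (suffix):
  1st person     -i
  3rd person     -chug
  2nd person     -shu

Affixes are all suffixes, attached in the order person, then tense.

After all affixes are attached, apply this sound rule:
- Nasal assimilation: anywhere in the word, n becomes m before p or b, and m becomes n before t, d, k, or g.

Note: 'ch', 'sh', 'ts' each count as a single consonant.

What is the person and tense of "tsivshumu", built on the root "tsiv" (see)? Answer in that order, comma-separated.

2nd person, remote past

Segment: tsiv-shu-mu.
person: -shu → 2nd person.
tense: -mu → remote past.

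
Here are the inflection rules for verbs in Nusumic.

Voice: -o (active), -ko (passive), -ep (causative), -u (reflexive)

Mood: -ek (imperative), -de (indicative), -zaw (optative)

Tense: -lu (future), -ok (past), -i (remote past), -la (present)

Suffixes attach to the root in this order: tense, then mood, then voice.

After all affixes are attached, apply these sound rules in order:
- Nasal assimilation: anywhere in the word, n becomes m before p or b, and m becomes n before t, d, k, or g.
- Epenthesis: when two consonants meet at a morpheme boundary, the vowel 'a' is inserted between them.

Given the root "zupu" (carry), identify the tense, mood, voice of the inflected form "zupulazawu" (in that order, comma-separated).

present, optative, reflexive

Segment: zupu-la-zaw-u.
tense: -la → present.
mood: -zaw → optative.
voice: -u → reflexive.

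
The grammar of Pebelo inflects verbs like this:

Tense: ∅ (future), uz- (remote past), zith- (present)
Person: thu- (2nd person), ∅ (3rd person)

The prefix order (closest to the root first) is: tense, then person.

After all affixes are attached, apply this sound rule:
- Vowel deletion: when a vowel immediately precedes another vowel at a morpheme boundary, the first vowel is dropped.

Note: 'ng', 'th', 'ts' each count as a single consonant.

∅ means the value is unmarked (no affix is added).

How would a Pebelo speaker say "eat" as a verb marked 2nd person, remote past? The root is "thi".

thuzthi

Attach tense remote past uz- → uzthi.
Attach person 2nd person thu- → thuuzthi.
Apply vowel deletion: thuuzthi → thuzthi.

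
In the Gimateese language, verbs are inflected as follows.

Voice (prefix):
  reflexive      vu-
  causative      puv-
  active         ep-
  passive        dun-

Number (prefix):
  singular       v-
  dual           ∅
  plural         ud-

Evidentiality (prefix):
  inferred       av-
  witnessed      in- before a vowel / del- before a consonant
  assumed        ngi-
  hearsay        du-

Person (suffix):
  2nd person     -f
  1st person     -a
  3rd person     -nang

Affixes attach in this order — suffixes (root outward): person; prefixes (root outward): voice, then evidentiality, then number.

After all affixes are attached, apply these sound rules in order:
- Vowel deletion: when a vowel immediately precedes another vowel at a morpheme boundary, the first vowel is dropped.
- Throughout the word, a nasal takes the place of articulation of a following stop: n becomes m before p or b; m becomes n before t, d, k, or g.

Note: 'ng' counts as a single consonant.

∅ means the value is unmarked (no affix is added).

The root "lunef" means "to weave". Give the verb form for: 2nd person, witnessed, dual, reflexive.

delvuluneff

Attach person 2nd person -f → luneff.
Attach voice reflexive vu- → vuluneff.
Attach evidentiality witnessed del- (before consonant 'v') → delvuluneff.
number = dual: zero marking, form stays delvuluneff.
Vowel deletion: no change.
Nasal assimilation: no change.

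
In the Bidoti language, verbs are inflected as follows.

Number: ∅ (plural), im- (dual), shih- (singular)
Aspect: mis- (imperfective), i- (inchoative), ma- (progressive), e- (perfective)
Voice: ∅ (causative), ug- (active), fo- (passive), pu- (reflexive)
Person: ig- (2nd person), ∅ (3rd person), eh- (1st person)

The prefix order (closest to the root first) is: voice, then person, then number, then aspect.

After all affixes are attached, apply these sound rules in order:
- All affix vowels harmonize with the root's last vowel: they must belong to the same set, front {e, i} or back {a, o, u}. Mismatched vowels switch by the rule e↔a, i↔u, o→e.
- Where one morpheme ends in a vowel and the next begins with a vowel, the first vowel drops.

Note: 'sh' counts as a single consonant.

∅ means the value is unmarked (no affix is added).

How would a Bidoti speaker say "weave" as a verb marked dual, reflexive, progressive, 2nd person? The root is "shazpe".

Attach voice reflexive pu- → pushazpe.
Attach person 2nd person ig- → igpushazpe.
Attach number dual im- → imigpushazpe.
Attach aspect progressive ma- → maimigpushazpe.
Apply vowel harmony: maimigpushazpe → meimigpishazpe.
Apply vowel deletion: meimigpishazpe → mimigpishazpe.

mimigpishazpe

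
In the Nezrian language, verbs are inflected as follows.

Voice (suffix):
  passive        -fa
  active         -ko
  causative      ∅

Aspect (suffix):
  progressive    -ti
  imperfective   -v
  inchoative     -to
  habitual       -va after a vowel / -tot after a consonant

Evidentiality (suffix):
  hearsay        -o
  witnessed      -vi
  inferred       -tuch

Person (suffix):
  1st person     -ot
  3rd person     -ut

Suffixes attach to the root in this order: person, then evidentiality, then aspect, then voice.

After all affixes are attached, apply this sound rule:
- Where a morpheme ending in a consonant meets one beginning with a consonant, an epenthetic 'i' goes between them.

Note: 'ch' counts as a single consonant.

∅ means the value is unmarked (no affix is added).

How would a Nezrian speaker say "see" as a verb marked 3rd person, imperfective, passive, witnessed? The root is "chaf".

Attach person 3rd person -ut → chafut.
Attach evidentiality witnessed -vi → chafutvi.
Attach aspect imperfective -v → chafutviv.
Attach voice passive -fa → chafutvivfa.
Apply epenthesis: chafutvivfa → chafutivivifa.

chafutivivifa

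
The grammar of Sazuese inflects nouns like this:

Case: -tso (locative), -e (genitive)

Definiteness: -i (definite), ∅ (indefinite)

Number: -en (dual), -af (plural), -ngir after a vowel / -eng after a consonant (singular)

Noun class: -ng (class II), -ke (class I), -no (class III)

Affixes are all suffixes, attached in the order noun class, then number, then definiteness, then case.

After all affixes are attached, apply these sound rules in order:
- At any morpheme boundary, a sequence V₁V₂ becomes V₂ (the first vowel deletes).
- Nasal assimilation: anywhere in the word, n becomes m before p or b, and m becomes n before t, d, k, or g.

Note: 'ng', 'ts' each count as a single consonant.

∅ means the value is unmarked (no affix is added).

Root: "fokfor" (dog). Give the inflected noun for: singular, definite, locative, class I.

Attach noun class class I -ke → fokforke.
Attach number singular -ngir (after vowel 'e') → fokforkengir.
Attach definiteness definite -i → fokforkengiri.
Attach case locative -tso → fokforkengiritso.
Vowel deletion: no change.
Nasal assimilation: no change.

fokforkengiritso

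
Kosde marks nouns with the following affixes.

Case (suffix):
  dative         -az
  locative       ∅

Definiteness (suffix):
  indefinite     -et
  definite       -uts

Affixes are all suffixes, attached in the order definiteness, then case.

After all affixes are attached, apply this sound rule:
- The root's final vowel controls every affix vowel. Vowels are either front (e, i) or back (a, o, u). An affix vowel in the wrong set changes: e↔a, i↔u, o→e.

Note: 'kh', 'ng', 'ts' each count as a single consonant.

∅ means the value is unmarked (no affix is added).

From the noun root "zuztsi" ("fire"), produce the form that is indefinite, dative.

zuztsietez

Attach definiteness indefinite -et → zuztsiet.
Attach case dative -az → zuztsietaz.
Apply vowel harmony: zuztsietaz → zuztsietez.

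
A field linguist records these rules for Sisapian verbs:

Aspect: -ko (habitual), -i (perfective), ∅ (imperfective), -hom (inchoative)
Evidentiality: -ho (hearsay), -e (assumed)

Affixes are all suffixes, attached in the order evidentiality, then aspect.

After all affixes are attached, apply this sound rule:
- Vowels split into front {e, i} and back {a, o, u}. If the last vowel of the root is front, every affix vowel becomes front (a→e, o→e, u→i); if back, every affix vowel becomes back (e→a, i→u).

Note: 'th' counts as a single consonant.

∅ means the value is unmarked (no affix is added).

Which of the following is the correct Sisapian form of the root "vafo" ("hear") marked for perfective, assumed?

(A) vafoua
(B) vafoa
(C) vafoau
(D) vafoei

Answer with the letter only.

C

Attach evidentiality assumed -e → vafoe.
Attach aspect perfective -i → vafoei.
Apply vowel harmony: vafoei → vafoau.
So the correct form is vafoau, option (C).
(A) vafoua is wrong: it has the affixes in the wrong order.
(B) vafoa is wrong: it uses imperfective instead of perfective for aspect.
(D) vafoei is wrong: it fails to apply the sound rule(s).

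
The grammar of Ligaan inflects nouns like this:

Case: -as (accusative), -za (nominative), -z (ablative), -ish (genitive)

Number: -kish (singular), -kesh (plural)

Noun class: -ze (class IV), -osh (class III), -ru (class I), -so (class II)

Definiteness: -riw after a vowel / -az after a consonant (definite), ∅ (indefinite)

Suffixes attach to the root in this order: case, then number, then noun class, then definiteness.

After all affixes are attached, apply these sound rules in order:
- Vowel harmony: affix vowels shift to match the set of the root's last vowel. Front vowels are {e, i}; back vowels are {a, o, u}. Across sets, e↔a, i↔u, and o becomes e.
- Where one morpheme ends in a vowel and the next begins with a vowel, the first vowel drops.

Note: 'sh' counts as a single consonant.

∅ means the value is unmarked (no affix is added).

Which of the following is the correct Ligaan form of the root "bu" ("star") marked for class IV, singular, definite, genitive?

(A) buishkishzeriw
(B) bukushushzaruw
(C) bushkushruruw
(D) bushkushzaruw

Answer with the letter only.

D

Attach case genitive -ish → buish.
Attach number singular -kish → buishkish.
Attach noun class class IV -ze → buishkishze.
Attach definiteness definite -riw (after vowel 'e') → buishkishzeriw.
Apply vowel harmony: buishkishzeriw → buushkushzaruw.
Apply vowel deletion: buushkushzaruw → bushkushzaruw.
So the correct form is bushkushzaruw, option (D).
(A) buishkishzeriw is wrong: it fails to apply the sound rule(s).
(C) bushkushruruw is wrong: it uses class I instead of class IV for noun class.
(B) bukushushzaruw is wrong: it has the affixes in the wrong order.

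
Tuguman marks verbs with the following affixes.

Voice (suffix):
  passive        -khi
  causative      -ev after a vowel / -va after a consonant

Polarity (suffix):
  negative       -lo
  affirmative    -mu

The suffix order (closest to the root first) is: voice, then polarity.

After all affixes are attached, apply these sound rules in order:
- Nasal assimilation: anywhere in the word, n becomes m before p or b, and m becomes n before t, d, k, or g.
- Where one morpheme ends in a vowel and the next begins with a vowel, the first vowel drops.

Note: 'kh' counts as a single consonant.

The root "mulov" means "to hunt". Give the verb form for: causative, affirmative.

mulovvamu

Attach voice causative -va (after consonant 'v') → mulovva.
Attach polarity affirmative -mu → mulovvamu.
Nasal assimilation: no change.
Vowel deletion: no change.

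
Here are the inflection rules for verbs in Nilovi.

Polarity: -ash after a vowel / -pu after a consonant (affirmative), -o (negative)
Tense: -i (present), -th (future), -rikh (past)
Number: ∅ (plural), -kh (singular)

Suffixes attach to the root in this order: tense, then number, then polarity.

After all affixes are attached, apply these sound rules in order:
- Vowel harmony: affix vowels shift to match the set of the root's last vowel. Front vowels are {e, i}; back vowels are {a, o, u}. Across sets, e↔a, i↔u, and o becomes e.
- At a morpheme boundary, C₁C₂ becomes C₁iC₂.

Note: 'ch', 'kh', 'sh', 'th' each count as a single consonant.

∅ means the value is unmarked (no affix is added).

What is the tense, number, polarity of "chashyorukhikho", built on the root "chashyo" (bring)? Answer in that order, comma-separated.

past, singular, negative

Segment: chashyo-rikh-kh-o.
tense: -rikh → past.
number: -kh → singular.
polarity: -o → negative.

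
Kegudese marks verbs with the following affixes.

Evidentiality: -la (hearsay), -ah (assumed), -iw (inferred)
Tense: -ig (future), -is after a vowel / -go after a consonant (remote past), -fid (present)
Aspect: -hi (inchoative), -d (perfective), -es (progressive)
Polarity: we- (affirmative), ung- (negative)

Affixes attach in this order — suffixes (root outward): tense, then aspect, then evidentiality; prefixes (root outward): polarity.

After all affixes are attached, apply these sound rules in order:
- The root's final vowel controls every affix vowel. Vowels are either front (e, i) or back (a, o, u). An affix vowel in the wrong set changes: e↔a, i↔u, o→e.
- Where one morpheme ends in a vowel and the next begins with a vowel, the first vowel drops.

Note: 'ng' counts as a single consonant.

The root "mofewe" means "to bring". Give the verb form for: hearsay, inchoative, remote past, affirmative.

wemofewishile

Attach tense remote past -is (after vowel 'e') → mofeweis.
Attach polarity affirmative we- → wemofeweis.
Attach aspect inchoative -hi → wemofeweishi.
Attach evidentiality hearsay -la → wemofeweishila.
Apply vowel harmony: wemofeweishila → wemofeweishile.
Apply vowel deletion: wemofeweishile → wemofewishile.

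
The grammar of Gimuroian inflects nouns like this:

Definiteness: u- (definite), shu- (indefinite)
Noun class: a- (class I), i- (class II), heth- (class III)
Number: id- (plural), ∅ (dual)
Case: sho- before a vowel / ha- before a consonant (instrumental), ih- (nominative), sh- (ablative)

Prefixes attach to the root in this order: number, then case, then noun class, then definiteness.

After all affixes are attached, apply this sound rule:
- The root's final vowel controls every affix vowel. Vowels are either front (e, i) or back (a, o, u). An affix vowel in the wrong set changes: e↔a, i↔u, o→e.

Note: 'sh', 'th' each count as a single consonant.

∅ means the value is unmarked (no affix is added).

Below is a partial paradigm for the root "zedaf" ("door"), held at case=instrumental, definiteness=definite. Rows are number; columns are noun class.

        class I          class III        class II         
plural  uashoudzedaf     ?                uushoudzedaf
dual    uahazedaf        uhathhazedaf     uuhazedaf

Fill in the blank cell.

Attach number plural id- → idzedaf.
Attach case instrumental sho- (before vowel 'i') → shoidzedaf.
Attach noun class class III heth- → hethshoidzedaf.
Attach definiteness definite u- → uhethshoidzedaf.
Apply vowel harmony: uhethshoidzedaf → uhathshoudzedaf.

uhathshoudzedaf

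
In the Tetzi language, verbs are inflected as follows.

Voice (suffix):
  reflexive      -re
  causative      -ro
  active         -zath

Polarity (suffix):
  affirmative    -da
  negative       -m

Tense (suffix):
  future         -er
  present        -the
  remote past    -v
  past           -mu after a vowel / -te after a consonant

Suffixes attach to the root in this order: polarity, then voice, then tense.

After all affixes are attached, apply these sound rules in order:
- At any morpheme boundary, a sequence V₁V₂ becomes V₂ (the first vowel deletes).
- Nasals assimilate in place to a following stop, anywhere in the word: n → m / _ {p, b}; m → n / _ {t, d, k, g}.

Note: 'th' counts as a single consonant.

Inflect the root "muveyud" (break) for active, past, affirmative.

Attach polarity affirmative -da → muveyudda.
Attach voice active -zath → muveyuddazath.
Attach tense past -te (after consonant 'th') → muveyuddazathte.
Vowel deletion: no change.
Nasal assimilation: no change.

muveyuddazathte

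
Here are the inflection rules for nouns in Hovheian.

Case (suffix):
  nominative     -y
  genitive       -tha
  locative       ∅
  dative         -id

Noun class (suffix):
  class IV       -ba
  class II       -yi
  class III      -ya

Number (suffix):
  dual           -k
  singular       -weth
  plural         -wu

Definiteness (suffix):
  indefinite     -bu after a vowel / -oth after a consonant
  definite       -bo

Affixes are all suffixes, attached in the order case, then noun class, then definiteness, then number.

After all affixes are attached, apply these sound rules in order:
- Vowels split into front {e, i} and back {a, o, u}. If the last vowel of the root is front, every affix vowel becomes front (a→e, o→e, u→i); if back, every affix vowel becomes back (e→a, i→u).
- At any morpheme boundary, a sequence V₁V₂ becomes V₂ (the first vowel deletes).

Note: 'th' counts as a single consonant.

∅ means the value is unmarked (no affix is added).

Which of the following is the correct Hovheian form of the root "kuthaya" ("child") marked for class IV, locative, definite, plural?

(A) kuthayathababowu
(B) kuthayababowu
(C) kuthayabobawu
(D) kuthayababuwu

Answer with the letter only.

B

case = locative: zero marking, form stays kuthaya.
Attach noun class class IV -ba → kuthayaba.
Attach definiteness definite -bo → kuthayababo.
Attach number plural -wu → kuthayababowu.
Vowel harmony: no change.
Vowel deletion: no change.
So the correct form is kuthayababowu, option (B).
(A) kuthayathababowu is wrong: it uses genitive instead of locative for case.
(C) kuthayabobawu is wrong: it has the affixes in the wrong order.
(D) kuthayababuwu is wrong: it uses indefinite instead of definite for definiteness.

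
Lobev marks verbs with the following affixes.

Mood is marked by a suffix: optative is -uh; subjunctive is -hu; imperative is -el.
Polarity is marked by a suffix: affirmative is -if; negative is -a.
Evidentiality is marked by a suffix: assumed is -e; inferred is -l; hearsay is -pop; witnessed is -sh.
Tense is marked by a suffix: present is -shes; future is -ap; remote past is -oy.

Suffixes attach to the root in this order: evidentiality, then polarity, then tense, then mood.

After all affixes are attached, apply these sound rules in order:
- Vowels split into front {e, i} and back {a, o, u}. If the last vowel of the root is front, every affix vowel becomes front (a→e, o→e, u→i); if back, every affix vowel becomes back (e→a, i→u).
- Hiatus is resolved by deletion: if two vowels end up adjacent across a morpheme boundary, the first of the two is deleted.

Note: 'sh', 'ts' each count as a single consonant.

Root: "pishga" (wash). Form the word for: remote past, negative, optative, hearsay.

Attach evidentiality hearsay -pop → pishgapop.
Attach polarity negative -a → pishgapopa.
Attach tense remote past -oy → pishgapopaoy.
Attach mood optative -uh → pishgapopaoyuh.
Vowel harmony: no change.
Apply vowel deletion: pishgapopaoyuh → pishgapopoyuh.

pishgapopoyuh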